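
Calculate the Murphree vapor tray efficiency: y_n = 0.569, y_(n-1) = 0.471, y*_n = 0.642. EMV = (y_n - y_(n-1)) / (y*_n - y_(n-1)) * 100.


Murphree vapor efficiency: EMV = (y_n - y_(n-1)) / (y*_n - y_(n-1)) * 100
EMV = (0.569 - 0.471) / (0.642 - 0.471) * 100 = 0.098 / 0.171 * 100 = 57.31

57.31 %


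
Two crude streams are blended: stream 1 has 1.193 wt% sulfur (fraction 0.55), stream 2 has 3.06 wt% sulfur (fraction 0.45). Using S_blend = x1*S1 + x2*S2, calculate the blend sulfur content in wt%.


Linear sulfur blending: S_blend = x1*S1 + x2*S2
Contribution 1: 0.55 * 1.193 = 0.65615 wt%
Contribution 2: 0.45 * 3.06 = 1.377 wt%
S_blend = 0.65615 + 1.377 = 2.03315

2.03315 wt%


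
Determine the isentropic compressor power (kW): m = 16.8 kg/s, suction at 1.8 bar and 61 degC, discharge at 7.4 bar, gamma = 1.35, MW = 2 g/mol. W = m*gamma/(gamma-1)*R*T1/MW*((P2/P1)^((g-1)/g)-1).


Isentropic work: W = m*(gamma/(gamma-1))*(R*T1/MW)*((P2/P1)^((gamma-1)/gamma) - 1)
T1 = 61 + 273.15 = 334.15 K
Pressure ratio = 7.4 / 1.8 = 4.11111
Exponent = (1.35 - 1)/1.35 = 0.259259
(P2/P1)^exp - 1 = 4.11111^0.259259 - 1 = 0.442695
W = 16.8 * 1.35 / 0.35 * 8.314 * 334.15 / 2 * 0.442695 = 39850

39850 kW


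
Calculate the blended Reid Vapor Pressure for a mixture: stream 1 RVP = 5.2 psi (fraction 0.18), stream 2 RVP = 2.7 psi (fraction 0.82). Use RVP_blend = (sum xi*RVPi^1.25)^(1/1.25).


Chevron index: RVP_blend = (sum xi*RVPi^1.25)^(1/1.25)
RVP^1.25 terms: 0.18 * 5.2^1.25 + 0.82 * 2.7^1.25 = 4.25148
RVP_blend = 4.25148^(1/1.25) = 3.183

3.183 psi


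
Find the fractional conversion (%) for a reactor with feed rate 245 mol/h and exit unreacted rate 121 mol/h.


X = (F_in - F_out) / F_in * 100
Moles reacted = 245 - 121 = 124
X = 124 / 245 * 100
= 0.5061 * 100
= 50.61 %

50.61 %


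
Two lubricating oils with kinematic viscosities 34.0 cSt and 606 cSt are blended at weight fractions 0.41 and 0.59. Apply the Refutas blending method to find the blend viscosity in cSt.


Refutas method: VBN_i = 14.534*ln(ln(visc_i + 0.8)) + 10.975, blended linearly by mass fraction; since VBN is linear in VBI_i = ln(ln(visc_i + 0.8)) and the fractions sum to 1, blend VBI directly: visc = exp(exp(VBI_blend)) - 0.8
VBI_1 = ln(ln(34.0 + 0.8)) = 1.26684
VBI_2 = ln(ln(606 + 0.8)) = 1.85758
VBI_blend = 0.41 * 1.26684 + 0.59 * 1.85758 = 1.61538
visc_blend = exp(exp(1.61538)) - 0.8 = 152.1

152.1 cSt


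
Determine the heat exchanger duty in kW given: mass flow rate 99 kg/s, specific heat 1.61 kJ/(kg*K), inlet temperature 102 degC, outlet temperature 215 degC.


Q = m_dot * cp * delta_T
delta_T = 215 - 102 = 113 K
Q = 99 * 1.61 * 113
= 159.39 * 113
= 18011.07 kW

18011.07 kW


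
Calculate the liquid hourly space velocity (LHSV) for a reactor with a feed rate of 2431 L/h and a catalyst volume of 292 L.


LHSV = volumetric feed rate / catalyst volume
= 2431 L/h / 292 L
= 8.325 h^-1

8.325 h^-1


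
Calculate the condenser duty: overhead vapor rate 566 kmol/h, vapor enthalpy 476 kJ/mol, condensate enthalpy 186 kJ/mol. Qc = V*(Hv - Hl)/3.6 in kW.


Qc = 566 * (476 - 186) / 3.6 = 566 * 290 / 3.6 = 45590

45590 kW


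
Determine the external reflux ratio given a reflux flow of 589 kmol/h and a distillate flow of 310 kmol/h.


Reflux ratio definition: R = L / D (liquid returned / distillate withdrawn)
L = 589 kmol/h, D = 310 kmol/h
R = 589 / 310 = 1.900

1.900


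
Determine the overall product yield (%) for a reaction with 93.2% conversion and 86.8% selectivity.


Overall yield = conversion (%) * selectivity (%) / 100
Conversion = 93.2%, Selectivity = 86.8%
Y = 93.2 * 86.8 / 100
= 80.8976 %

80.8976 %


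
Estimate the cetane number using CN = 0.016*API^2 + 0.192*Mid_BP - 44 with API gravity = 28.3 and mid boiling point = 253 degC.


CN = 0.016 * 28.3^2 + 0.192 * 253 - 44
CN = 12.81424 + 48.576 - 44 = 17.39024

17.39024


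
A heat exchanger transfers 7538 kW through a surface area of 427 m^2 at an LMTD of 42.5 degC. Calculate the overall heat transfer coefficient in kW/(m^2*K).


From Q = U*A*LMTD, U = Q / (A * LMTD)
U = 7538 / (427 * 42.5) = 7538 / 18147.5 = 0.4154

0.4154 kW/(m^2*K)


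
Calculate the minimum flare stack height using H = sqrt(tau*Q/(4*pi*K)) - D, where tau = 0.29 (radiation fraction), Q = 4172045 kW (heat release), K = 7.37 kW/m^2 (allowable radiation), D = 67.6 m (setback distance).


tau*Q/(4*pi*K) = 0.29 * 4172045 / (4 * pi * 7.37) = 13063.8
sqrt(13063.8) = 114.297
H = 114.297 - 67.6 = 46.70

46.70 m


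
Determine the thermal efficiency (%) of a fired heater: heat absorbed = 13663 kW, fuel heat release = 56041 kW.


Furnace efficiency = Q_absorbed / Q_fuel * 100
= 13663 / 56041 * 100 = 24.38

24.38 %


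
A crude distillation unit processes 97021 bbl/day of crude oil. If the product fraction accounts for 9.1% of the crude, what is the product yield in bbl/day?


Crude throughput = 97021 bbl/day
Fraction yield = 9.1%
yield = throughput * fraction / 100
yield = 97021 * 9.1 / 100 = 8828.911

8828.911 bbl/day


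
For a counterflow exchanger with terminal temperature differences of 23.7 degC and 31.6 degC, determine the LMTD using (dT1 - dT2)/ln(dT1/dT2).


LMTD = (dT1 - dT2) / ln(dT1/dT2)
= (23.7 - 31.6) / ln(23.7 / 31.6) = -7.9 / -0.287682 = 27.46

27.46 degC


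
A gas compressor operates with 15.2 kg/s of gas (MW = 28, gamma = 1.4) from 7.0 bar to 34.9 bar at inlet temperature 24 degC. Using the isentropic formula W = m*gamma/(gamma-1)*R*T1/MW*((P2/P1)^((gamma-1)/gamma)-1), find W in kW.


Isentropic work: W = m*(gamma/(gamma-1))*(R*T1/MW)*((P2/P1)^((gamma-1)/gamma) - 1)
T1 = 24 + 273.15 = 297.15 K
Pressure ratio = 34.9 / 7.0 = 4.98571
Exponent = (1.4 - 1)/1.4 = 0.285714
(P2/P1)^exp - 1 = 4.98571^0.285714 - 1 = 0.582524
W = 15.2 * 1.4 / 0.4 * 8.314 * 297.15 / 28 * 0.582524 = 2734

2734 kW


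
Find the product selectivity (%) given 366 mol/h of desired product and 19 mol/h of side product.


Selectivity = desired / (desired + undesired) * 100
Total products = 366 + 19 = 385 mol/h
S = 366 / 385 * 100
= 0.9506 * 100
= 95.06 %

95.06 %


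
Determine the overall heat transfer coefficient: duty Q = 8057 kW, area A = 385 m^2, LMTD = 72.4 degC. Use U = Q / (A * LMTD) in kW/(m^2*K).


From Q = U*A*LMTD, U = Q / (A * LMTD)
U = 8057 / (385 * 72.4) = 8057 / 27874 = 0.2891

0.2891 kW/(m^2*K)


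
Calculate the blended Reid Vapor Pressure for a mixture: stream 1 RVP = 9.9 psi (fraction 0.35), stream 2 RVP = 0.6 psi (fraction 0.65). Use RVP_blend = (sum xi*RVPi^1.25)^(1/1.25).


Chevron index: RVP_blend = (sum xi*RVPi^1.25)^(1/1.25)
RVP^1.25 terms: 0.35 * 9.9^1.25 + 0.65 * 0.6^1.25 = 6.48952
RVP_blend = 6.48952^(1/1.25) = 4.464

4.464 psi


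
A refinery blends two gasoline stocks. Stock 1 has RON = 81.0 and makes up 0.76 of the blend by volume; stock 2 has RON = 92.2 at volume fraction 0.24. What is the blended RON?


Linear blending: RON_blend = sum(vi * RONi)
Contribution 1: 0.76 * 81.0 = 61.56
Contribution 2: 0.24 * 92.2 = 22.128
RON_blend = 61.56 + 22.128 = 83.688

83.688


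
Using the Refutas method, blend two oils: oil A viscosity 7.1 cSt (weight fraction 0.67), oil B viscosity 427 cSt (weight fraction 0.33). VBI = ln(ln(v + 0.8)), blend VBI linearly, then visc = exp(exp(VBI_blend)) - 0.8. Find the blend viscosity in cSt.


Refutas method: VBN_i = 14.534*ln(ln(visc_i + 0.8)) + 10.975, blended linearly by mass fraction; since VBN is linear in VBI_i = ln(ln(visc_i + 0.8)) and the fractions sum to 1, blend VBI directly: visc = exp(exp(VBI_blend)) - 0.8
VBI_1 = ln(ln(7.1 + 0.8)) = 0.726032
VBI_2 = ln(ln(427 + 0.8)) = 1.80149
VBI_blend = 0.67 * 0.726032 + 0.33 * 1.80149 = 1.08093
visc_blend = exp(exp(1.08093)) - 0.8 = 18.26

18.26 cSt


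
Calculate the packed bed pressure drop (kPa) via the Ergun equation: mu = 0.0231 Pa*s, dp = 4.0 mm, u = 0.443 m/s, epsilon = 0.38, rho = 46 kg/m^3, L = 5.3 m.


dp = 4.0 mm = 0.004 m
Viscous term = 150*0.0231*0.443*(1-0.38)^2 / (0.004^2*0.38^3) = 672078
Inertial term = 1.75*46*0.443^2*(1-0.38) / (0.004*0.38^3) = 44625.6
dP/L = 672078 + 44625.6 = 716704 Pa/m
dP = 716704 * 5.3 / 1000 = 3799 kPa

3799 kPa


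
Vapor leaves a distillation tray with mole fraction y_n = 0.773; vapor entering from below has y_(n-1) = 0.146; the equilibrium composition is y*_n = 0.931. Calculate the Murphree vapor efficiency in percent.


Murphree vapor efficiency: EMV = (y_n - y_(n-1)) / (y*_n - y_(n-1)) * 100
EMV = (0.773 - 0.146) / (0.931 - 0.146) * 100 = 0.627 / 0.785 * 100 = 79.87

79.87 %


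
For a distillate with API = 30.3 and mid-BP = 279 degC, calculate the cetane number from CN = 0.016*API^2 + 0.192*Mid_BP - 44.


CN = 0.016 * 30.3^2 + 0.192 * 279 - 44
CN = 14.68944 + 53.568 - 44 = 24.25744

24.25744


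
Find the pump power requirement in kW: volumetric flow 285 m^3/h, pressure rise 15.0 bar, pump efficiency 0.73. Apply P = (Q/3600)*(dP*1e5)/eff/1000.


Q = 285 / 3600 = 0.0791667 m^3/s
P = 0.0791667 * (15.0 * 1e5) / 0.73 / 1000 = 162.7

162.7 kW


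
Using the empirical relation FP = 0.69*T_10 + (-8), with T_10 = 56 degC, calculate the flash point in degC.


FP = 0.69 * 56 + (-8) = 30.64

30.64 degC


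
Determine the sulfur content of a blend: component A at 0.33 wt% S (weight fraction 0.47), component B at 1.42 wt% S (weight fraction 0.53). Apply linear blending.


Linear sulfur blending: S_blend = x1*S1 + x2*S2
Contribution 1: 0.47 * 0.33 = 0.1551 wt%
Contribution 2: 0.53 * 1.42 = 0.7526 wt%
S_blend = 0.1551 + 0.7526 = 0.9077

0.9077 wt%


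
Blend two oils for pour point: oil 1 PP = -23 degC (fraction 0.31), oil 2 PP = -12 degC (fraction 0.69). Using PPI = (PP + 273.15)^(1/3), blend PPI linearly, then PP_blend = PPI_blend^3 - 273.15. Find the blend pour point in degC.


PPI_1 = (-23 + 273.15)^(1/3) = 6.300865
PPI_2 = (-12 + 273.15)^(1/3) = 6.391901
PPI_blend = 0.31 * 6.300865 + 0.69 * 6.391901 = 6.36368
PP_blend = 6.36368^3 - 273.15 = 257.7063 - 273.15 = -15.44

-15.44 degC


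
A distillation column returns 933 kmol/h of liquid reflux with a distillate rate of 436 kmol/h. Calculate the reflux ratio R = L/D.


Reflux ratio definition: R = L / D (liquid returned / distillate withdrawn)
L = 933 kmol/h, D = 436 kmol/h
R = 933 / 436 = 2.140

2.140


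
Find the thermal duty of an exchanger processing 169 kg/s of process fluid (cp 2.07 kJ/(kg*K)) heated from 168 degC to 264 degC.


Q = m_dot * cp * delta_T
delta_T = 264 - 168 = 96 K
Q = 169 * 2.07 * 96
= 349.83 * 96
= 33583.68 kW

33583.68 kW


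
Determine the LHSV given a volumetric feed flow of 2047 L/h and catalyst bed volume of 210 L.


LHSV = volumetric feed rate / catalyst volume
= 2047 L/h / 210 L
= 9.748 h^-1

9.748 h^-1


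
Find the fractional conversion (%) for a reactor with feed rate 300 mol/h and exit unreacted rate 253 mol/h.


X = (F_in - F_out) / F_in * 100
Moles reacted = 300 - 253 = 47
X = 47 / 300 * 100
= 0.1567 * 100
= 15.67 %

15.67 %


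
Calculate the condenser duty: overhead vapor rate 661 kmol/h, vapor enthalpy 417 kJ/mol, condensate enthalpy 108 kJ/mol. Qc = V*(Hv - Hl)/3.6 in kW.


Qc = 661 * (417 - 108) / 3.6 = 661 * 309 / 3.6 = 56740

56740 kW


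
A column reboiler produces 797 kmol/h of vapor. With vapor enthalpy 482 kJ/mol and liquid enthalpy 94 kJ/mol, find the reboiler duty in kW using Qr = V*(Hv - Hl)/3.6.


Qr = 797 * (482 - 94) / 3.6 = 797 * 388 / 3.6 = 85900

85900 kW


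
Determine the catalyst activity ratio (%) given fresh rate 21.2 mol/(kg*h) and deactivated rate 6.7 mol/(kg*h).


Activity (%) = (rate_used / rate_fresh) * 100
rate_used = 6.7, rate_fresh = 21.2
= (6.7 / 21.2) * 100
= 0.3160 * 100 = 31.60

31.60 %


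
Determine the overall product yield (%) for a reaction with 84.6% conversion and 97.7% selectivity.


Overall yield = conversion (%) * selectivity (%) / 100
Conversion = 84.6%, Selectivity = 97.7%
Y = 84.6 * 97.7 / 100
= 82.6542 %

82.6542 %


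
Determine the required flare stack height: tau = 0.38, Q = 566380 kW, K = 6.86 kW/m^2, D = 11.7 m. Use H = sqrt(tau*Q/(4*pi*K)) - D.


tau*Q/(4*pi*K) = 0.38 * 566380 / (4 * pi * 6.86) = 2496.65
sqrt(2496.65) = 49.9665
H = 49.9665 - 11.7 = 38.27

38.27 m


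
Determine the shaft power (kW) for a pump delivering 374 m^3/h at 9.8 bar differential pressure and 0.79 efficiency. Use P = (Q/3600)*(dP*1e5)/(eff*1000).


Q = 374 / 3600 = 0.103889 m^3/s
P = 0.103889 * (9.8 * 1e5) / 0.79 / 1000 = 128.9

128.9 kW


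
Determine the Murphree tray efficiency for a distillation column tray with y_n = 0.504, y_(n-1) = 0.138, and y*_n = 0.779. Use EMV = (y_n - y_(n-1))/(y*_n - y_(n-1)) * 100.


Murphree vapor efficiency: EMV = (y_n - y_(n-1)) / (y*_n - y_(n-1)) * 100
EMV = (0.504 - 0.138) / (0.779 - 0.138) * 100 = 0.366 / 0.641 * 100 = 57.10

57.10 %


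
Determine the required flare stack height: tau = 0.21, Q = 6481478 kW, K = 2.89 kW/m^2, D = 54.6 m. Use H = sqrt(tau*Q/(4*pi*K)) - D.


tau*Q/(4*pi*K) = 0.21 * 6481478 / (4 * pi * 2.89) = 37478.8
sqrt(37478.8) = 193.594
H = 193.594 - 54.6 = 139.0

139.0 m


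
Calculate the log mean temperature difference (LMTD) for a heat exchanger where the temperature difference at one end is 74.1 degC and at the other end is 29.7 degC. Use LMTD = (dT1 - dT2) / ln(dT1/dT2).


LMTD = (dT1 - dT2) / ln(dT1/dT2)
= (74.1 - 29.7) / ln(74.1 / 29.7) = 44.4 / 0.914268 = 48.56

48.56 degC


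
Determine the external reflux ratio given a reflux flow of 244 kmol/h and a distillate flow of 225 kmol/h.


Reflux ratio definition: R = L / D (liquid returned / distillate withdrawn)
L = 244 kmol/h, D = 225 kmol/h
R = 244 / 225 = 1.084

1.084


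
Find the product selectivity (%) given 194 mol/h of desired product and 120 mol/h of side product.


Selectivity = desired / (desired + undesired) * 100
Total products = 194 + 120 = 314 mol/h
S = 194 / 314 * 100
= 0.6178 * 100
= 61.78 %

61.78 %


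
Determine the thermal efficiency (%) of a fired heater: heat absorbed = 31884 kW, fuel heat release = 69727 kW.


Furnace efficiency = Q_absorbed / Q_fuel * 100
= 31884 / 69727 * 100 = 45.73

45.73 %


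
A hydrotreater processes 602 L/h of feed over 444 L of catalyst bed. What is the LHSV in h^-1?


LHSV = volumetric feed rate / catalyst volume
= 602 L/h / 444 L
= 1.356 h^-1

1.356 h^-1


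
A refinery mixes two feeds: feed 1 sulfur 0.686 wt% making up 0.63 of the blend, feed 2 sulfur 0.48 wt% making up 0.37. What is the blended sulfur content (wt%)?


Linear sulfur blending: S_blend = x1*S1 + x2*S2
Contribution 1: 0.63 * 0.686 = 0.43218 wt%
Contribution 2: 0.37 * 0.48 = 0.1776 wt%
S_blend = 0.43218 + 0.1776 = 0.60978

0.60978 wt%


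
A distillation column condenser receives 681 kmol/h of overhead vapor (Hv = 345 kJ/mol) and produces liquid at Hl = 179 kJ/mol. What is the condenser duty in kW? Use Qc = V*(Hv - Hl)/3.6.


Qc = 681 * (345 - 179) / 3.6 = 681 * 166 / 3.6 = 31400

31400 kW


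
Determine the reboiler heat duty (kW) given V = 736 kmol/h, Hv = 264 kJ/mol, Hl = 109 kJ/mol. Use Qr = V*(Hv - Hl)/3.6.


Qr = 736 * (264 - 109) / 3.6 = 736 * 155 / 3.6 = 31690

31690 kW


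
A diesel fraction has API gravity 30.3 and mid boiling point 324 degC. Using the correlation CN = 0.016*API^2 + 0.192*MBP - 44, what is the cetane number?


CN = 0.016 * 30.3^2 + 0.192 * 324 - 44
CN = 14.68944 + 62.208 - 44 = 32.89744

32.89744


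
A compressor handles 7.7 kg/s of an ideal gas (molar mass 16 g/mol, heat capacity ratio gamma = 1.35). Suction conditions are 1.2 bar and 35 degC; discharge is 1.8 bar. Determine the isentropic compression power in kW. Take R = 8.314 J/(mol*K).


Isentropic work: W = m*(gamma/(gamma-1))*(R*T1/MW)*((P2/P1)^((gamma-1)/gamma) - 1)
T1 = 35 + 273.15 = 308.15 K
Pressure ratio = 1.8 / 1.2 = 1.5
Exponent = (1.35 - 1)/1.35 = 0.259259
(P2/P1)^exp - 1 = 1.5^0.259259 - 1 = 0.110844
W = 7.7 * 1.35 / 0.35 * 8.314 * 308.15 / 16 * 0.110844 = 527.1

527.1 kW


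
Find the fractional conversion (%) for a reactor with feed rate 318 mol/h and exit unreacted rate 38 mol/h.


X = (F_in - F_out) / F_in * 100
Moles reacted = 318 - 38 = 280
X = 280 / 318 * 100
= 0.8805 * 100
= 88.05 %

88.05 %


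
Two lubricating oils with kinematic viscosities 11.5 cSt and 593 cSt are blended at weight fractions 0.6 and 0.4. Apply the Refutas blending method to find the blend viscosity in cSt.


Refutas method: VBN_i = 14.534*ln(ln(visc_i + 0.8)) + 10.975, blended linearly by mass fraction; since VBN is linear in VBI_i = ln(ln(visc_i + 0.8)) and the fractions sum to 1, blend VBI directly: visc = exp(exp(VBI_blend)) - 0.8
VBI_1 = ln(ln(11.5 + 0.8)) = 0.920123
VBI_2 = ln(ln(593 + 0.8)) = 1.85419
VBI_blend = 0.6 * 0.920123 + 0.4 * 1.85419 = 1.29375
visc_blend = exp(exp(1.29375)) - 0.8 = 37.54

37.54 cSt


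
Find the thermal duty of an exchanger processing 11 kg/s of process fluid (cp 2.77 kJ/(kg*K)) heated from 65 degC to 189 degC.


Q = m_dot * cp * delta_T
delta_T = 189 - 65 = 124 K
Q = 11 * 2.77 * 124
= 30.47 * 124
= 3778.28 kW

3778.28 kW


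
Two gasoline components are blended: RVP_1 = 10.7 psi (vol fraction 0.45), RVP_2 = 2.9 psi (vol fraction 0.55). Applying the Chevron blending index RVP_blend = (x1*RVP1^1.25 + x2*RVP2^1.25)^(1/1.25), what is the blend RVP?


Chevron index: RVP_blend = (sum xi*RVPi^1.25)^(1/1.25)
RVP^1.25 terms: 0.45 * 10.7^1.25 + 0.55 * 2.9^1.25 = 10.7899
RVP_blend = 10.7899^(1/1.25) = 6.705

6.705 psi


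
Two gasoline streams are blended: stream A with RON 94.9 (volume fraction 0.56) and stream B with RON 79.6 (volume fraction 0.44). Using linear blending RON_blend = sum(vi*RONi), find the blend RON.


Linear blending: RON_blend = sum(vi * RONi)
Contribution 1: 0.56 * 94.9 = 53.144
Contribution 2: 0.44 * 79.6 = 35.024
RON_blend = 53.144 + 35.024 = 88.168

88.168


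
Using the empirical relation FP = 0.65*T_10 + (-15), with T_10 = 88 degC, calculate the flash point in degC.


FP = 0.65 * 88 + (-15) = 42.2

42.2 degC


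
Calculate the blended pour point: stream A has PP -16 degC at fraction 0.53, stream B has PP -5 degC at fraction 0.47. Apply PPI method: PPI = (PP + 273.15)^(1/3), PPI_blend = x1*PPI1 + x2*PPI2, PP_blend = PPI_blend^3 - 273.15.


PPI_1 = (-16 + 273.15)^(1/3) = 6.359098
PPI_2 = (-5 + 273.15)^(1/3) = 6.448508
PPI_blend = 0.53 * 6.359098 + 0.47 * 6.448508 = 6.401121
PP_blend = 6.401121^3 - 273.15 = 262.2818 - 273.15 = -10.87

-10.87 degC


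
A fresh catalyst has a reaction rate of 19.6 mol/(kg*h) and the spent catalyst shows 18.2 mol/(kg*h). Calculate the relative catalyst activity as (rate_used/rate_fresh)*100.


Activity (%) = (rate_used / rate_fresh) * 100
rate_used = 18.2, rate_fresh = 19.6
= (18.2 / 19.6) * 100
= 0.9286 * 100 = 92.86

92.86 %


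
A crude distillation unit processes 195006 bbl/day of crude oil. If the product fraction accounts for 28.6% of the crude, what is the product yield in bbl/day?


Crude throughput = 195006 bbl/day
Fraction yield = 28.6%
yield = throughput * fraction / 100
yield = 195006 * 28.6 / 100 = 55771.716

55771.716 bbl/day


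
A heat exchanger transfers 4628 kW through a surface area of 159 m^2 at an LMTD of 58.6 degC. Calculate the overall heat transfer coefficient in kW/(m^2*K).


From Q = U*A*LMTD, U = Q / (A * LMTD)
U = 4628 / (159 * 58.6) = 4628 / 9317.4 = 0.4967

0.4967 kW/(m^2*K)


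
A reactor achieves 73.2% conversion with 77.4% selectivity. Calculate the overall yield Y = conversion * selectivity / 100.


Overall yield = conversion (%) * selectivity (%) / 100
Conversion = 73.2%, Selectivity = 77.4%
Y = 73.2 * 77.4 / 100
= 56.6568 %

56.6568 %


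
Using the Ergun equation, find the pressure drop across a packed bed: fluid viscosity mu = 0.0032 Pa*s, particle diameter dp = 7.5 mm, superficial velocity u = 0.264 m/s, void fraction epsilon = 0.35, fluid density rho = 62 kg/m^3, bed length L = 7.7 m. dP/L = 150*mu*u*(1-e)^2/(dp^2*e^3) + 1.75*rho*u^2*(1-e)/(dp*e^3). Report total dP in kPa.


dp = 7.5 mm = 0.0075 m
Viscous term = 150*0.0032*0.264*(1-0.35)^2 / (0.0075^2*0.35^3) = 22199.6
Inertial term = 1.75*62*0.264^2*(1-0.35) / (0.0075*0.35^3) = 15285.7
dP/L = 22199.6 + 15285.7 = 37485.3 Pa/m
dP = 37485.3 * 7.7 / 1000 = 288.6 kPa

288.6 kPa


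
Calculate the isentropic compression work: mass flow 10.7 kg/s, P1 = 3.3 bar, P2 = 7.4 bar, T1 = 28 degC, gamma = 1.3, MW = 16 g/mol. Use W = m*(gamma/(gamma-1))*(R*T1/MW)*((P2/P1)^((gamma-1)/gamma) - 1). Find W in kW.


Isentropic work: W = m*(gamma/(gamma-1))*(R*T1/MW)*((P2/P1)^((gamma-1)/gamma) - 1)
T1 = 28 + 273.15 = 301.15 K
Pressure ratio = 7.4 / 3.3 = 2.24242
Exponent = (1.3 - 1)/1.3 = 0.230769
(P2/P1)^exp - 1 = 2.24242^0.230769 - 1 = 0.204854
W = 10.7 * 1.3 / 0.3 * 8.314 * 301.15 / 16 * 0.204854 = 1486

1486 kW


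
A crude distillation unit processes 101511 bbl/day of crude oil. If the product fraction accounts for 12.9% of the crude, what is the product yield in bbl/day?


Crude throughput = 101511 bbl/day
Fraction yield = 12.9%
yield = throughput * fraction / 100
yield = 101511 * 12.9 / 100 = 13094.919

13094.919 bbl/day


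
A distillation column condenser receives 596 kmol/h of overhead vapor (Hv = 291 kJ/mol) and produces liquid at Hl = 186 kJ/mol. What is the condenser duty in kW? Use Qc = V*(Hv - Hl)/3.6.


Qc = 596 * (291 - 186) / 3.6 = 596 * 105 / 3.6 = 17380

17380 kW


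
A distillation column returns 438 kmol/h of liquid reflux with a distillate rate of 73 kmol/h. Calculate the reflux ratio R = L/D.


Reflux ratio definition: R = L / D (liquid returned / distillate withdrawn)
L = 438 kmol/h, D = 73 kmol/h
R = 438 / 73 = 6.000

6.000


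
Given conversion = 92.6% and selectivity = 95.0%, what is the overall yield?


Overall yield = conversion (%) * selectivity (%) / 100
Conversion = 92.6%, Selectivity = 95.0%
Y = 92.6 * 95.0 / 100
= 87.97 %

87.97 %


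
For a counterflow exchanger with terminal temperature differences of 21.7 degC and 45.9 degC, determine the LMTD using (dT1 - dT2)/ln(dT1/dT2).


LMTD = (dT1 - dT2) / ln(dT1/dT2)
= (21.7 - 45.9) / ln(21.7 / 45.9) = -24.2 / -0.749153 = 32.30

32.30 degC


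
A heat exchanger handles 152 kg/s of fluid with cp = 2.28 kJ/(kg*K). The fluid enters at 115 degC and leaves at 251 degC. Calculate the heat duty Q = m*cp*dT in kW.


Q = m_dot * cp * delta_T
delta_T = 251 - 115 = 136 K
Q = 152 * 2.28 * 136
= 346.56 * 136
= 47132.16 kW

47132.16 kW


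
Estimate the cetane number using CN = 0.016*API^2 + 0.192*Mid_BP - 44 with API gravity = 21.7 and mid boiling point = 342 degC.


CN = 0.016 * 21.7^2 + 0.192 * 342 - 44
CN = 7.53424 + 65.664 - 44 = 29.19824

29.19824


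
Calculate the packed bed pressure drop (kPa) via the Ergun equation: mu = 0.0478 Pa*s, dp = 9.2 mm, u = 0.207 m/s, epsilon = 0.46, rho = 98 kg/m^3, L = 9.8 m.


dp = 9.2 mm = 0.0092 m
Viscous term = 150*0.0478*0.207*(1-0.46)^2 / (0.0092^2*0.46^3) = 52532.5
Inertial term = 1.75*98*0.207^2*(1-0.46) / (0.0092*0.46^3) = 4431.36
dP/L = 52532.5 + 4431.36 = 56963.9 Pa/m
dP = 56963.9 * 9.8 / 1000 = 558.2 kPa

558.2 kPa


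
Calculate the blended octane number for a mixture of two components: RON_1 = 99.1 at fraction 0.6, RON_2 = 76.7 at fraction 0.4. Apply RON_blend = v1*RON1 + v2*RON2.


Linear blending: RON_blend = sum(vi * RONi)
Contribution 1: 0.6 * 99.1 = 59.46
Contribution 2: 0.4 * 76.7 = 30.68
RON_blend = 59.46 + 30.68 = 90.14

90.14


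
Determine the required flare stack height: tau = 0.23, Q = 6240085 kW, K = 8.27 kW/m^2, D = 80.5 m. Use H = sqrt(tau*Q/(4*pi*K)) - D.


tau*Q/(4*pi*K) = 0.23 * 6240085 / (4 * pi * 8.27) = 13810.3
sqrt(13810.3) = 117.517
H = 117.517 - 80.5 = 37.02

37.02 m


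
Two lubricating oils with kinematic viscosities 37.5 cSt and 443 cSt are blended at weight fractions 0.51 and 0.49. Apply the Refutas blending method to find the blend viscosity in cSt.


Refutas method: VBN_i = 14.534*ln(ln(visc_i + 0.8)) + 10.975, blended linearly by mass fraction; since VBN is linear in VBI_i = ln(ln(visc_i + 0.8)) and the fractions sum to 1, blend VBI directly: visc = exp(exp(VBI_blend)) - 0.8
VBI_1 = ln(ln(37.5 + 0.8)) = 1.29348
VBI_2 = ln(ln(443 + 0.8)) = 1.80753
VBI_blend = 0.51 * 1.29348 + 0.49 * 1.80753 = 1.54536
visc_blend = exp(exp(1.54536)) - 0.8 = 108.0

108.0 cSt


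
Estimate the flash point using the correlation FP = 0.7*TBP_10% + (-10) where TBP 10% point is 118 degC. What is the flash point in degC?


FP = 0.7 * 118 + (-10) = 72.6

72.6 degC


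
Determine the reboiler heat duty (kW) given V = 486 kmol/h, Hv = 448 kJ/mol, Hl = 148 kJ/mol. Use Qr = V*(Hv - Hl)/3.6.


Qr = 486 * (448 - 148) / 3.6 = 486 * 300 / 3.6 = 40500

40500 kW


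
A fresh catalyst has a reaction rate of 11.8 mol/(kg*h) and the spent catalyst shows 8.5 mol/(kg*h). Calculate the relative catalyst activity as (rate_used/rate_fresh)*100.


Activity (%) = (rate_used / rate_fresh) * 100
rate_used = 8.5, rate_fresh = 11.8
= (8.5 / 11.8) * 100
= 0.7203 * 100 = 72.03

72.03 %


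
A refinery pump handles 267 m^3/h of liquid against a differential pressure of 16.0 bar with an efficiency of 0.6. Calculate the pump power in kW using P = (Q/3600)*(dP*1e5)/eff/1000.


Q = 267 / 3600 = 0.0741667 m^3/s
P = 0.0741667 * (16.0 * 1e5) / 0.6 / 1000 = 197.8

197.8 kW


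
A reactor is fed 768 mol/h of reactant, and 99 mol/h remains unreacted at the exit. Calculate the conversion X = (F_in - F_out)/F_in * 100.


X = (F_in - F_out) / F_in * 100
Moles reacted = 768 - 99 = 669
X = 669 / 768 * 100
= 0.8711 * 100
= 87.11 %

87.11 %


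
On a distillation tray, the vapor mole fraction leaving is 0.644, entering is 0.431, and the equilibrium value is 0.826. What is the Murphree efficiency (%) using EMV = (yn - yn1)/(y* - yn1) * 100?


Murphree vapor efficiency: EMV = (y_n - y_(n-1)) / (y*_n - y_(n-1)) * 100
EMV = (0.644 - 0.431) / (0.826 - 0.431) * 100 = 0.213 / 0.395 * 100 = 53.92

53.92 %


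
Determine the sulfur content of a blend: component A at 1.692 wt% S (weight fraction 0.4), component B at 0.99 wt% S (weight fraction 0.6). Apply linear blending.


Linear sulfur blending: S_blend = x1*S1 + x2*S2
Contribution 1: 0.4 * 1.692 = 0.6768 wt%
Contribution 2: 0.6 * 0.99 = 0.594 wt%
S_blend = 0.6768 + 0.594 = 1.2708

1.2708 wt%


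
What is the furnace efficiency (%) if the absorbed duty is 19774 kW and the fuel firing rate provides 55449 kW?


Furnace efficiency = Q_absorbed / Q_fuel * 100
= 19774 / 55449 * 100 = 35.66

35.66 %


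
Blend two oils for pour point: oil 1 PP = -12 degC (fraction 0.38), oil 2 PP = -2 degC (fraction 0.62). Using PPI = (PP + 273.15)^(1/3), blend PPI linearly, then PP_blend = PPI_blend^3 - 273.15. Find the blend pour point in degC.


PPI_1 = (-12 + 273.15)^(1/3) = 6.391901
PPI_2 = (-2 + 273.15)^(1/3) = 6.472467
PPI_blend = 0.38 * 6.391901 + 0.62 * 6.472467 = 6.441852
PP_blend = 6.441852^3 - 273.15 = 267.3205 - 273.15 = -5.83

-5.83 degC


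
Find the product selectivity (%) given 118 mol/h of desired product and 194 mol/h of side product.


Selectivity = desired / (desired + undesired) * 100
Total products = 118 + 194 = 312 mol/h
S = 118 / 312 * 100
= 0.3782 * 100
= 37.82 %

37.82 %


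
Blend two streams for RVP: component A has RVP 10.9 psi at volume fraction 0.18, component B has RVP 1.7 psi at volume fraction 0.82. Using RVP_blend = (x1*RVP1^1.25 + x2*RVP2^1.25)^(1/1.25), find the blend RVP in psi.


Chevron index: RVP_blend = (sum xi*RVPi^1.25)^(1/1.25)
RVP^1.25 terms: 0.18 * 10.9^1.25 + 0.82 * 1.7^1.25 = 5.15672
RVP_blend = 5.15672^(1/1.25) = 3.714

3.714 psi


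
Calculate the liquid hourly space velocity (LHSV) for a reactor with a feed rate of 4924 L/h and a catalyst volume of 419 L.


LHSV = volumetric feed rate / catalyst volume
= 4924 L/h / 419 L
= 11.75 h^-1

11.75 h^-1


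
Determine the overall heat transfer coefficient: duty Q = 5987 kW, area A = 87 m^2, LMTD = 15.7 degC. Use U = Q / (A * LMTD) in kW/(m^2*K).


From Q = U*A*LMTD, U = Q / (A * LMTD)
U = 5987 / (87 * 15.7) = 5987 / 1365.9 = 4.383

4.383 kW/(m^2*K)


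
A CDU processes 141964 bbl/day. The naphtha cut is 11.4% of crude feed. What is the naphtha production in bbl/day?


Crude throughput = 141964 bbl/day
Fraction yield = 11.4%
yield = throughput * fraction / 100
yield = 141964 * 11.4 / 100 = 16183.896

16183.896 bbl/day


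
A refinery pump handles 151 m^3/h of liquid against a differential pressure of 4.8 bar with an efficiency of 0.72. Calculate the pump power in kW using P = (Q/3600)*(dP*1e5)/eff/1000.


Q = 151 / 3600 = 0.0419444 m^3/s
P = 0.0419444 * (4.8 * 1e5) / 0.72 / 1000 = 27.96

27.96 kW


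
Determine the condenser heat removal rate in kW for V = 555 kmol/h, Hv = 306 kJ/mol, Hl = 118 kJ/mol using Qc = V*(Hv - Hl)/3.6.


Qc = 555 * (306 - 118) / 3.6 = 555 * 188 / 3.6 = 28980

28980 kW


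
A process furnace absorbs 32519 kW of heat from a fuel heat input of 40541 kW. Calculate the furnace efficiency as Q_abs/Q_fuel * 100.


Furnace efficiency = Q_absorbed / Q_fuel * 100
= 32519 / 40541 * 100 = 80.21

80.21 %


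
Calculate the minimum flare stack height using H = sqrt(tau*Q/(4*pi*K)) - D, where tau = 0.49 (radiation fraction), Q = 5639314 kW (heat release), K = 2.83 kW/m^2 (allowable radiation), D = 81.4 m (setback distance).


tau*Q/(4*pi*K) = 0.49 * 5639314 / (4 * pi * 2.83) = 77700.9
sqrt(77700.9) = 278.749
H = 278.749 - 81.4 = 197.3

197.3 m


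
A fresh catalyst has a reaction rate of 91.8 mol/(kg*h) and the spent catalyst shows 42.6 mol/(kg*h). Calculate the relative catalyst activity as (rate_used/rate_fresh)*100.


Activity (%) = (rate_used / rate_fresh) * 100
rate_used = 42.6, rate_fresh = 91.8
= (42.6 / 91.8) * 100
= 0.4641 * 100 = 46.41

46.41 %


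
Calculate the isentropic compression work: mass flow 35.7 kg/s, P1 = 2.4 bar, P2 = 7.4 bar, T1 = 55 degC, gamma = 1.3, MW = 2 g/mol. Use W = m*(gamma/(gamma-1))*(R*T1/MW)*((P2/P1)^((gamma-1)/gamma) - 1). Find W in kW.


Isentropic work: W = m*(gamma/(gamma-1))*(R*T1/MW)*((P2/P1)^((gamma-1)/gamma) - 1)
T1 = 55 + 273.15 = 328.15 K
Pressure ratio = 7.4 / 2.4 = 3.08333
Exponent = (1.3 - 1)/1.3 = 0.230769
(P2/P1)^exp - 1 = 3.08333^0.230769 - 1 = 0.296733
W = 35.7 * 1.3 / 0.3 * 8.314 * 328.15 / 2 * 0.296733 = 62620

62620 kW


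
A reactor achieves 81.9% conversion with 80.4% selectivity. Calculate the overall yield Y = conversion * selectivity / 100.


Overall yield = conversion (%) * selectivity (%) / 100
Conversion = 81.9%, Selectivity = 80.4%
Y = 81.9 * 80.4 / 100
= 65.8476 %

65.8476 %


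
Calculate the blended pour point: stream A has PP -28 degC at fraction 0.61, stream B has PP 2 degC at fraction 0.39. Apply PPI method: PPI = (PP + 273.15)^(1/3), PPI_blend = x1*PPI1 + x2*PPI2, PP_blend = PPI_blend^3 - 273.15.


PPI_1 = (-28 + 273.15)^(1/3) = 6.258601
PPI_2 = (2 + 273.15)^(1/3) = 6.504139
PPI_blend = 0.61 * 6.258601 + 0.39 * 6.504139 = 6.354361
PP_blend = 6.354361^3 - 273.15 = 256.5758 - 273.15 = -16.57

-16.57 degC


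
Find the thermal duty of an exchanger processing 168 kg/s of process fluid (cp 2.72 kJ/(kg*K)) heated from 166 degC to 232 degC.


Q = m_dot * cp * delta_T
delta_T = 232 - 166 = 66 K
Q = 168 * 2.72 * 66
= 456.96 * 66
= 30159.36 kW

30159.36 kW


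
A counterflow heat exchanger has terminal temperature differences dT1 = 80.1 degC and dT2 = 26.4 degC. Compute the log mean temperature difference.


LMTD = (dT1 - dT2) / ln(dT1/dT2)
= (80.1 - 26.4) / ln(80.1 / 26.4) = 53.7 / 1.10991 = 48.38

48.38 degC


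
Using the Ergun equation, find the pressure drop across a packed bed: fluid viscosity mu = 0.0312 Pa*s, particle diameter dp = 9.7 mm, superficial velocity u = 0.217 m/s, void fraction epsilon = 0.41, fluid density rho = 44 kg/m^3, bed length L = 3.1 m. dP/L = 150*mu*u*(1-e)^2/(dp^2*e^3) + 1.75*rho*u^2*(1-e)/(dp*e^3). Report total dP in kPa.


dp = 9.7 mm = 0.0097 m
Viscous term = 150*0.0312*0.217*(1-0.41)^2 / (0.0097^2*0.41^3) = 54514.8
Inertial term = 1.75*44*0.217^2*(1-0.41) / (0.0097*0.41^3) = 3199.92
dP/L = 54514.8 + 3199.92 = 57714.7 Pa/m
dP = 57714.7 * 3.1 / 1000 = 178.9 kPa

178.9 kPa


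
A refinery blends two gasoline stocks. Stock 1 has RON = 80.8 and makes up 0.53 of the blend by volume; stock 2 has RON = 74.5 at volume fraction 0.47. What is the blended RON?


Linear blending: RON_blend = sum(vi * RONi)
Contribution 1: 0.53 * 80.8 = 42.824
Contribution 2: 0.47 * 74.5 = 35.015
RON_blend = 42.824 + 35.015 = 77.839

77.839


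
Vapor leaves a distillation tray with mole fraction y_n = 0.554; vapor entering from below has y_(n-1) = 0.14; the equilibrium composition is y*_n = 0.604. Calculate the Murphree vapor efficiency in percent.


Murphree vapor efficiency: EMV = (y_n - y_(n-1)) / (y*_n - y_(n-1)) * 100
EMV = (0.554 - 0.14) / (0.604 - 0.14) * 100 = 0.414 / 0.464 * 100 = 89.22

89.22 %


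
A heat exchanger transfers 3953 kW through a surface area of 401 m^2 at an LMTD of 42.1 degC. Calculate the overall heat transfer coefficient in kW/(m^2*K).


From Q = U*A*LMTD, U = Q / (A * LMTD)
U = 3953 / (401 * 42.1) = 3953 / 16882.1 = 0.2342

0.2342 kW/(m^2*K)


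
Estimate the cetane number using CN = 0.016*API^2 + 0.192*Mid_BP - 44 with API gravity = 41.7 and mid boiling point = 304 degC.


CN = 0.016 * 41.7^2 + 0.192 * 304 - 44
CN = 27.82224 + 58.368 - 44 = 42.19024

42.19024


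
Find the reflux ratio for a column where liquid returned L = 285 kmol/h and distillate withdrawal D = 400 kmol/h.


Reflux ratio definition: R = L / D (liquid returned / distillate withdrawn)
L = 285 kmol/h, D = 400 kmol/h
R = 285 / 400 = 0.7125

0.7125


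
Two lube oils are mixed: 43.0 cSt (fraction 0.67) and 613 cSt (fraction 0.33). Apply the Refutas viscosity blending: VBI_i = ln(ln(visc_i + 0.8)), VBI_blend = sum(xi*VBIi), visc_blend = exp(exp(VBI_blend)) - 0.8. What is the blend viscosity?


Refutas method: VBN_i = 14.534*ln(ln(visc_i + 0.8)) + 10.975, blended linearly by mass fraction; since VBN is linear in VBI_i = ln(ln(visc_i + 0.8)) and the fractions sum to 1, blend VBI directly: visc = exp(exp(VBI_blend)) - 0.8
VBI_1 = ln(ln(43.0 + 0.8)) = 1.32963
VBI_2 = ln(ln(613 + 0.8)) = 1.85937
VBI_blend = 0.67 * 1.32963 + 0.33 * 1.85937 = 1.50444
visc_blend = exp(exp(1.50444)) - 0.8 = 89.36

89.36 cSt


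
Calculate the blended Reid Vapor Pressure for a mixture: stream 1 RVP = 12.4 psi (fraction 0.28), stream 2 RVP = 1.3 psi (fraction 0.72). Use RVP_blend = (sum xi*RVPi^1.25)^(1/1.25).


Chevron index: RVP_blend = (sum xi*RVPi^1.25)^(1/1.25)
RVP^1.25 terms: 0.28 * 12.4^1.25 + 0.72 * 1.3^1.25 = 7.51476
RVP_blend = 7.51476^(1/1.25) = 5.020

5.020 psi


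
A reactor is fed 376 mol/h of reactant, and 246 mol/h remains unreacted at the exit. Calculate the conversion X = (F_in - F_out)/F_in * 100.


X = (F_in - F_out) / F_in * 100
Moles reacted = 376 - 246 = 130
X = 130 / 376 * 100
= 0.3457 * 100
= 34.57 %

34.57 %


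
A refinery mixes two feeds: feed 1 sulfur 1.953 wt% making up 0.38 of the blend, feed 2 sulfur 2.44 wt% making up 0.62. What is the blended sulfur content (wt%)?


Linear sulfur blending: S_blend = x1*S1 + x2*S2
Contribution 1: 0.38 * 1.953 = 0.74214 wt%
Contribution 2: 0.62 * 2.44 = 1.5128 wt%
S_blend = 0.74214 + 1.5128 = 2.25494

2.25494 wt%


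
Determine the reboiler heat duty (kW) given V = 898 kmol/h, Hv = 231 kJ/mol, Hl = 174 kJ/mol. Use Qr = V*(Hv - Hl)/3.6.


Qr = 898 * (231 - 174) / 3.6 = 898 * 57 / 3.6 = 14220

14220 kW


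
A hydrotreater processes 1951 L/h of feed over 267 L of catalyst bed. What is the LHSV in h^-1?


LHSV = volumetric feed rate / catalyst volume
= 1951 L/h / 267 L
= 7.307 h^-1

7.307 h^-1


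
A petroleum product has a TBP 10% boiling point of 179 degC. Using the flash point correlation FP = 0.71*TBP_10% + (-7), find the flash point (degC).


FP = 0.71 * 179 + (-7) = 120.09

120.09 degC


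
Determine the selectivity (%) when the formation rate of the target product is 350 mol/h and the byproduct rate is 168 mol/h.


Selectivity = desired / (desired + undesired) * 100
Total products = 350 + 168 = 518 mol/h
S = 350 / 518 * 100
= 0.6757 * 100
= 67.57 %

67.57 %


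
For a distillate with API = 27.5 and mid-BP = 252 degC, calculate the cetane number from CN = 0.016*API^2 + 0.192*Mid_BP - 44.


CN = 0.016 * 27.5^2 + 0.192 * 252 - 44
CN = 12.1 + 48.384 - 44 = 16.484

16.484


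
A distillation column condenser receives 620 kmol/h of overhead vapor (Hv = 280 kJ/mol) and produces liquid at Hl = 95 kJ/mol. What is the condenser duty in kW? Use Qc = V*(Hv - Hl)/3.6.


Qc = 620 * (280 - 95) / 3.6 = 620 * 185 / 3.6 = 31860

31860 kW


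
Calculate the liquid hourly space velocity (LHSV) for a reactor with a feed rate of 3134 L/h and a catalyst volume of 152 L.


LHSV = volumetric feed rate / catalyst volume
= 3134 L/h / 152 L
= 20.62 h^-1

20.62 h^-1


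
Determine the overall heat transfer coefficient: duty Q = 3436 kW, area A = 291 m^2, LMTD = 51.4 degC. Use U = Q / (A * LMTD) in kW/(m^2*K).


From Q = U*A*LMTD, U = Q / (A * LMTD)
U = 3436 / (291 * 51.4) = 3436 / 14957.4 = 0.2297

0.2297 kW/(m^2*K)


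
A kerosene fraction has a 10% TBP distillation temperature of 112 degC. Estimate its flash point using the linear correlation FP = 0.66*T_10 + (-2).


FP = 0.66 * 112 + (-2) = 71.92

71.92 degC


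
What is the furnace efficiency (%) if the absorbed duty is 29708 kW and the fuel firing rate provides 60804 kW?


Furnace efficiency = Q_absorbed / Q_fuel * 100
= 29708 / 60804 * 100 = 48.86

48.86 %


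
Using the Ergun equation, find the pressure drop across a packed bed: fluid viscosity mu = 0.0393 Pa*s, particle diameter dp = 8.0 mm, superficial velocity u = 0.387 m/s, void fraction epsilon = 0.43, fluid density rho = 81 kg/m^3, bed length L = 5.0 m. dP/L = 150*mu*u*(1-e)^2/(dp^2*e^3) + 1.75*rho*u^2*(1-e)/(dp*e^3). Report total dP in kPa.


dp = 8.0 mm = 0.008 m
Viscous term = 150*0.0393*0.387*(1-0.43)^2 / (0.008^2*0.43^3) = 145666
Inertial term = 1.75*81*0.387^2*(1-0.43) / (0.008*0.43^3) = 19025
dP/L = 145666 + 19025 = 164691 Pa/m
dP = 164691 * 5.0 / 1000 = 823.5 kPa

823.5 kPa


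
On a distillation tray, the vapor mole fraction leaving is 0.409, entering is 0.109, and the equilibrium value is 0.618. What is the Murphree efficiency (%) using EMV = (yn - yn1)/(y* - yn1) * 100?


Murphree vapor efficiency: EMV = (y_n - y_(n-1)) / (y*_n - y_(n-1)) * 100
EMV = (0.409 - 0.109) / (0.618 - 0.109) * 100 = 0.3 / 0.509 * 100 = 58.94

58.94 %


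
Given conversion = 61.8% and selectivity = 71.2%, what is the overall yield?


Overall yield = conversion (%) * selectivity (%) / 100
Conversion = 61.8%, Selectivity = 71.2%
Y = 61.8 * 71.2 / 100
= 44.0016 %

44.0016 %


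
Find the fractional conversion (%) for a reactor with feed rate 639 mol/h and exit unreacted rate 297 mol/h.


X = (F_in - F_out) / F_in * 100
Moles reacted = 639 - 297 = 342
X = 342 / 639 * 100
= 0.5352 * 100
= 53.52 %

53.52 %


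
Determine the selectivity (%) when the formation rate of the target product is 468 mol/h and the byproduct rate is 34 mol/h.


Selectivity = desired / (desired + undesired) * 100
Total products = 468 + 34 = 502 mol/h
S = 468 / 502 * 100
= 0.9323 * 100
= 93.23 %

93.23 %


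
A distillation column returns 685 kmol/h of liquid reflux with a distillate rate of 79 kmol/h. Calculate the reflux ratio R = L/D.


Reflux ratio definition: R = L / D (liquid returned / distillate withdrawn)
L = 685 kmol/h, D = 79 kmol/h
R = 685 / 79 = 8.671

8.671


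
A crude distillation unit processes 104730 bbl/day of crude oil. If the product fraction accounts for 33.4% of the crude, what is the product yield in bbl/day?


Crude throughput = 104730 bbl/day
Fraction yield = 33.4%
yield = throughput * fraction / 100
yield = 104730 * 33.4 / 100 = 34979.82

34979.82 bbl/day


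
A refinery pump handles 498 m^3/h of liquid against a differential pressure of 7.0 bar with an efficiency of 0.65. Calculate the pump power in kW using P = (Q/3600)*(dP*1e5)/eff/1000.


Q = 498 / 3600 = 0.138333 m^3/s
P = 0.138333 * (7.0 * 1e5) / 0.65 / 1000 = 149.0

149.0 kW
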